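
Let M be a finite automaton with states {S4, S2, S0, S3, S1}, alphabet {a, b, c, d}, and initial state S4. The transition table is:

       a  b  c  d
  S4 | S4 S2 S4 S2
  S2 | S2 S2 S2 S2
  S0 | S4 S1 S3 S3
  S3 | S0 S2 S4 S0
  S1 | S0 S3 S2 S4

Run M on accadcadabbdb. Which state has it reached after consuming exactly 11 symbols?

S2

Trace: S4 -a-> S4 -c-> S4 -c-> S4 -a-> S4 -d-> S2 -c-> S2 -a-> S2 -d-> S2 -a-> S2 -b-> S2 -b-> S2
After 11 symbols: S2.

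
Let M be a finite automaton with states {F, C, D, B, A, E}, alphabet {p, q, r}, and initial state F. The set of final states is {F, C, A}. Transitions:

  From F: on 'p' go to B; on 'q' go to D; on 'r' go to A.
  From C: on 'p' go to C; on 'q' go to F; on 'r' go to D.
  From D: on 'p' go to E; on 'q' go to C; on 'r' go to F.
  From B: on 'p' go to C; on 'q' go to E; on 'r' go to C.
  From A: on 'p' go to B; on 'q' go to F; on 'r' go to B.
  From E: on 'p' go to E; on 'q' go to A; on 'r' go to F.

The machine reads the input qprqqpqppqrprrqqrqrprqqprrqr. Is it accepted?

Yes

F → D → E → F → D → C → C → F → B → C → F → A → B → C → D → C → F → A → F → A → B → C → F → D → E → F → A → F → A
End state A is accepting.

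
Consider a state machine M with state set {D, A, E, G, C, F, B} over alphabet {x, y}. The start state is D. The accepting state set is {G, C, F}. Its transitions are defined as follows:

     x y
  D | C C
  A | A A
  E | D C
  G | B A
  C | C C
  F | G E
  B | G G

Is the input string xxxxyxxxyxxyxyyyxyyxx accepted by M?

D → C → C → C → C → C → C → C → C → C → C → C → C → C → C → C → C → C → C → C → C → C
End state C is accepting.

Yes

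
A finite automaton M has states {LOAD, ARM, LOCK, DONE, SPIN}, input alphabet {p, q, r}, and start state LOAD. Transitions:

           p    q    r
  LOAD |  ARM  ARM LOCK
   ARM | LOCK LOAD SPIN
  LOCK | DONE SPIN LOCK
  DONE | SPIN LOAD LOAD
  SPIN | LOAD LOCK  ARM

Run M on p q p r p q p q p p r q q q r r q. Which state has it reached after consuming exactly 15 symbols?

LOCK

start at LOAD
read 'p': LOAD → ARM
read 'q': ARM → LOAD
read 'p': LOAD → ARM
read 'r': ARM → SPIN
read 'p': SPIN → LOAD
read 'q': LOAD → ARM
read 'p': ARM → LOCK
read 'q': LOCK → SPIN
read 'p': SPIN → LOAD
read 'p': LOAD → ARM
read 'r': ARM → SPIN
read 'q': SPIN → LOCK
read 'q': LOCK → SPIN
read 'q': SPIN → LOCK
read 'r': LOCK → LOCK
After 15 symbols: LOCK.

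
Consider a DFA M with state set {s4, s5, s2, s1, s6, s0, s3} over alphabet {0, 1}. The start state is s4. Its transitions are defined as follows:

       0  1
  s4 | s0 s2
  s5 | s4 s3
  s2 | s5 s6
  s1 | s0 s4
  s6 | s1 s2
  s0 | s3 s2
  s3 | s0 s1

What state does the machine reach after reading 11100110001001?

start at s4
read '1': s4 → s2
read '1': s2 → s6
read '1': s6 → s2
read '0': s2 → s5
read '0': s5 → s4
read '1': s4 → s2
read '1': s2 → s6
read '0': s6 → s1
read '0': s1 → s0
read '0': s0 → s3
read '1': s3 → s1
read '0': s1 → s0
read '0': s0 → s3
read '1': s3 → s1

s1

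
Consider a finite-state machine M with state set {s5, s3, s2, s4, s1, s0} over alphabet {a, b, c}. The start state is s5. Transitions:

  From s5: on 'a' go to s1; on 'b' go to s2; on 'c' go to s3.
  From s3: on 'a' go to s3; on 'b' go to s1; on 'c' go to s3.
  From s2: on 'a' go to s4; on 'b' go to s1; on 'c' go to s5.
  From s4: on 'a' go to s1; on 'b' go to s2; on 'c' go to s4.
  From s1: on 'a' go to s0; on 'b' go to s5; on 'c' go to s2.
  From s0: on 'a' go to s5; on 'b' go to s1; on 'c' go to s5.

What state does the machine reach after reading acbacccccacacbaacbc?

s5 → s1 → s2 → s1 → s0 → s5 → s3 → s3 → s3 → s3 → s3 → s3 → s3 → s3 → s1 → s0 → s5 → s3 → s1 → s2

s2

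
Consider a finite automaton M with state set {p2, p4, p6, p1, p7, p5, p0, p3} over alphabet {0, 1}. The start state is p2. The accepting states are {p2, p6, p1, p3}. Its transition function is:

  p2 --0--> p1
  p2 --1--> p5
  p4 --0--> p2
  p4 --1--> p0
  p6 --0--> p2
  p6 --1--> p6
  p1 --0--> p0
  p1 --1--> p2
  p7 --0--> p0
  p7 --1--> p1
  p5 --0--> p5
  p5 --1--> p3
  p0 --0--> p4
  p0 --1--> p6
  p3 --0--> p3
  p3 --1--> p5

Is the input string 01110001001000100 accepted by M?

start at p2
read '0': p2 → p1
read '1': p1 → p2
read '1': p2 → p5
read '1': p5 → p3
read '0': p3 → p3
read '0': p3 → p3
read '0': p3 → p3
read '1': p3 → p5
read '0': p5 → p5
read '0': p5 → p5
read '1': p5 → p3
read '0': p3 → p3
read '0': p3 → p3
read '0': p3 → p3
read '1': p3 → p5
read '0': p5 → p5
read '0': p5 → p5
End state p5 is not accepting.

No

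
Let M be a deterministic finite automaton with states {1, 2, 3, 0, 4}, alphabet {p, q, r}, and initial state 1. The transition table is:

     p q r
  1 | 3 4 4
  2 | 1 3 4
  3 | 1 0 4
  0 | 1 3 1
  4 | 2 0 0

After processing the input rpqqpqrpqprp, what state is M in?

Trace: 1 -r-> 4 -p-> 2 -q-> 3 -q-> 0 -p-> 1 -q-> 4 -r-> 0 -p-> 1 -q-> 4 -p-> 2 -r-> 4 -p-> 2

2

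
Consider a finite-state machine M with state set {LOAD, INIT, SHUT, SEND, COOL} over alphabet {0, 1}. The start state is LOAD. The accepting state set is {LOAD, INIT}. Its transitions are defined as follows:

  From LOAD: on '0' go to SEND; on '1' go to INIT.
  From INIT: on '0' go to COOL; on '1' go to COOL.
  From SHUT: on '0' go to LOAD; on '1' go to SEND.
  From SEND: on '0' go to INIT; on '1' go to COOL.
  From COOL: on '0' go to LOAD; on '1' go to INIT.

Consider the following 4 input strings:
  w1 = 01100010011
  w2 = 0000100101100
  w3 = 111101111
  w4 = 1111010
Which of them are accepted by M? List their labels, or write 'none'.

w1

w1:
  start at LOAD
  read '0': LOAD → SEND
  read '1': SEND → COOL
  read '1': COOL → INIT
  read '0': INIT → COOL
  read '0': COOL → LOAD
  read '0': LOAD → SEND
  read '1': SEND → COOL
  read '0': COOL → LOAD
  read '0': LOAD → SEND
  read '1': SEND → COOL
  read '1': COOL → INIT
  end INIT, accepted
w2:
  start at LOAD
  read '0': LOAD → SEND
  read '0': SEND → INIT
  read '0': INIT → COOL
  read '0': COOL → LOAD
  read '1': LOAD → INIT
  read '0': INIT → COOL
  read '0': COOL → LOAD
  read '1': LOAD → INIT
  read '0': INIT → COOL
  read '1': COOL → INIT
  read '1': INIT → COOL
  read '0': COOL → LOAD
  read '0': LOAD → SEND
  end SEND, rejected
w3:
  start at LOAD
  read '1': LOAD → INIT
  read '1': INIT → COOL
  read '1': COOL → INIT
  read '1': INIT → COOL
  read '0': COOL → LOAD
  read '1': LOAD → INIT
  read '1': INIT → COOL
  read '1': COOL → INIT
  read '1': INIT → COOL
  end COOL, rejected
w4:
  start at LOAD
  read '1': LOAD → INIT
  read '1': INIT → COOL
  read '1': COOL → INIT
  read '1': INIT → COOL
  read '0': COOL → LOAD
  read '1': LOAD → INIT
  read '0': INIT → COOL
  end COOL, rejected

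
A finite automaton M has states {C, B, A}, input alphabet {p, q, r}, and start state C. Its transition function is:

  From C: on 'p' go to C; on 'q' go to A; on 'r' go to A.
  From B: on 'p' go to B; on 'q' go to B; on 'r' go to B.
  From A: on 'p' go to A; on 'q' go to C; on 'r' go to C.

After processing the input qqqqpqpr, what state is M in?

C

start at C
read 'q': C → A
read 'q': A → C
read 'q': C → A
read 'q': A → C
read 'p': C → C
read 'q': C → A
read 'p': A → A
read 'r': A → C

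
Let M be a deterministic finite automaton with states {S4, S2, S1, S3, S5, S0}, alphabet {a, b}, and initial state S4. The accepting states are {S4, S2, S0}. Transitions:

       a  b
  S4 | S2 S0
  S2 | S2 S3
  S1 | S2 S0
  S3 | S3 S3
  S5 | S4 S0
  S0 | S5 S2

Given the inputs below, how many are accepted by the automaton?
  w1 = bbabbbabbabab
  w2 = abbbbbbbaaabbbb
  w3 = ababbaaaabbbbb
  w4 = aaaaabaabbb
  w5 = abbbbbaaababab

0

w1: S4 → S0 → S2 → S2 → S3 → S3 → S3 → S3 → S3 → S3 → S3 → S3 → S3 → S3  → end S3, rejected
w2: S4 → S2 → S3 → S3 → S3 → S3 → S3 → S3 → S3 → S3 → S3 → S3 → S3 → S3 → S3 → S3  → end S3, rejected
w3: S4 → S2 → S3 → S3 → S3 → S3 → S3 → S3 → S3 → S3 → S3 → S3 → S3 → S3 → S3  → end S3, rejected
w4: S4 → S2 → S2 → S2 → S2 → S2 → S3 → S3 → S3 → S3 → S3 → S3  → end S3, rejected
w5: S4 → S2 → S3 → S3 → S3 → S3 → S3 → S3 → S3 → S3 → S3 → S3 → S3 → S3 → S3  → end S3, rejected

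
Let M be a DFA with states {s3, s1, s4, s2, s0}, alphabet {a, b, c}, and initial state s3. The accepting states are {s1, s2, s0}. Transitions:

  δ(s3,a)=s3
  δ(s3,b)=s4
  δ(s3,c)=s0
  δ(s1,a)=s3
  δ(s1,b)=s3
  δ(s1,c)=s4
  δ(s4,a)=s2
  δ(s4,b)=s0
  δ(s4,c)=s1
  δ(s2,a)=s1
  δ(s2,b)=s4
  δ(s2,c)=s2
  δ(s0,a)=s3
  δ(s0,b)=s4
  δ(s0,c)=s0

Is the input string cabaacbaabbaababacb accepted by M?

No

Trace: s3 -c-> s0 -a-> s3 -b-> s4 -a-> s2 -a-> s1 -c-> s4 -b-> s0 -a-> s3 -a-> s3 -b-> s4 -b-> s0 -a-> s3 -a-> s3 -b-> s4 -a-> s2 -b-> s4 -a-> s2 -c-> s2 -b-> s4
End state s4 is not accepting.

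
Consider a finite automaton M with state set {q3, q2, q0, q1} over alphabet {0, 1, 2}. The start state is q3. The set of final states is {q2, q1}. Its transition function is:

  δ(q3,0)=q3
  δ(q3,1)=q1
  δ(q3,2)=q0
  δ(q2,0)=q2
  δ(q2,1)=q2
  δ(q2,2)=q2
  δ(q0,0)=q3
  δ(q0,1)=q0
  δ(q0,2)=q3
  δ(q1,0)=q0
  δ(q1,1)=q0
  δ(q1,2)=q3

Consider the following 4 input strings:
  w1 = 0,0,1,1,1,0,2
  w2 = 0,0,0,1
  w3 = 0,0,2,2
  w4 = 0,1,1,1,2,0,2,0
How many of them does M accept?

w1: q3 → q3 → q3 → q1 → q0 → q0 → q3 → q0  → end q0, rejected
w2: q3 → q3 → q3 → q3 → q1  → end q1, accepted
w3: q3 → q3 → q3 → q0 → q3  → end q3, rejected
w4: q3 → q3 → q1 → q0 → q0 → q3 → q3 → q0 → q3  → end q3, rejected

1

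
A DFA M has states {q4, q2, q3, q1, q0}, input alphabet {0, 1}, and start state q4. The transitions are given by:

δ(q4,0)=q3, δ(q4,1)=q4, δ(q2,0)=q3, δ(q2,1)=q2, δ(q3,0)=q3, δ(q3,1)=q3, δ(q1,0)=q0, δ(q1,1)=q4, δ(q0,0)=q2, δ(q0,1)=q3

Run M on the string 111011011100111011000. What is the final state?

start at q4
read '1': q4 → q4
read '1': q4 → q4
read '1': q4 → q4
read '0': q4 → q3
read '1': q3 → q3
read '1': q3 → q3
read '0': q3 → q3
read '1': q3 → q3
read '1': q3 → q3
read '1': q3 → q3
read '0': q3 → q3
read '0': q3 → q3
read '1': q3 → q3
read '1': q3 → q3
read '1': q3 → q3
read '0': q3 → q3
read '1': q3 → q3
read '1': q3 → q3
read '0': q3 → q3
read '0': q3 → q3
read '0': q3 → q3

q3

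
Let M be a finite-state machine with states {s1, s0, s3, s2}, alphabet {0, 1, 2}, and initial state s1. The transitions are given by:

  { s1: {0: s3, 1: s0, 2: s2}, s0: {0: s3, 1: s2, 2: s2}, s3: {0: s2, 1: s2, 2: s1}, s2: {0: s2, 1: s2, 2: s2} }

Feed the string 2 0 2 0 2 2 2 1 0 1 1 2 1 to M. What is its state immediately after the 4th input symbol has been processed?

start at s1
read '2': s1 → s2
read '0': s2 → s2
read '2': s2 → s2
read '0': s2 → s2
After 4 symbols: s2.

s2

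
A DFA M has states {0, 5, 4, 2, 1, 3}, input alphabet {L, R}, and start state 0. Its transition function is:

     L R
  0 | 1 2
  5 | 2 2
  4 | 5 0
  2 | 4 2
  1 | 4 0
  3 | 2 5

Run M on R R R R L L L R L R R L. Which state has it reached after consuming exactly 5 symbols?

0 → 2 → 2 → 2 → 2 → 4
After 5 symbols: 4.

4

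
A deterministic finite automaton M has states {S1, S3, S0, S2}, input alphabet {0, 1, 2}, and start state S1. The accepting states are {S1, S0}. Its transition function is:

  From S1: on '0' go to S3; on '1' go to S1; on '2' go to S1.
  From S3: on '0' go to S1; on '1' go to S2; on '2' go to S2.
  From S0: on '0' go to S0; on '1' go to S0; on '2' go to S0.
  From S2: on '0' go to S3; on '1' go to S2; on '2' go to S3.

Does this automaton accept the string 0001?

S1 → S3 → S1 → S3 → S2
End state S2 is not accepting.

No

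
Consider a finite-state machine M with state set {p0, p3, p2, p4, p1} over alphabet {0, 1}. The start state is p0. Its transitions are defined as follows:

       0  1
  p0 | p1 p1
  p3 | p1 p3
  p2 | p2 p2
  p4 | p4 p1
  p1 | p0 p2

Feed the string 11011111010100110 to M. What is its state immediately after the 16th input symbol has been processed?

p0 → p1 → p2 → p2 → p2 → p2 → p2 → p2 → p2 → p2 → p2 → p2 → p2 → p2 → p2 → p2 → p2
After 16 symbols: p2.

p2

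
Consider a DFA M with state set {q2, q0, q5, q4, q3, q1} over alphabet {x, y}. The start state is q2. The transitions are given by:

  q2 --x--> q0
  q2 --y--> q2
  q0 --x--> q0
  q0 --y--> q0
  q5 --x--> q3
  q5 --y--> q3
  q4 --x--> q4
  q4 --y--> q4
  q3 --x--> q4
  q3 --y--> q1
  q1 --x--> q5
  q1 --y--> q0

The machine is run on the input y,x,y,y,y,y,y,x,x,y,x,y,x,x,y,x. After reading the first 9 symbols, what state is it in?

q2 → q2 → q0 → q0 → q0 → q0 → q0 → q0 → q0 → q0
After 9 symbols: q0.

q0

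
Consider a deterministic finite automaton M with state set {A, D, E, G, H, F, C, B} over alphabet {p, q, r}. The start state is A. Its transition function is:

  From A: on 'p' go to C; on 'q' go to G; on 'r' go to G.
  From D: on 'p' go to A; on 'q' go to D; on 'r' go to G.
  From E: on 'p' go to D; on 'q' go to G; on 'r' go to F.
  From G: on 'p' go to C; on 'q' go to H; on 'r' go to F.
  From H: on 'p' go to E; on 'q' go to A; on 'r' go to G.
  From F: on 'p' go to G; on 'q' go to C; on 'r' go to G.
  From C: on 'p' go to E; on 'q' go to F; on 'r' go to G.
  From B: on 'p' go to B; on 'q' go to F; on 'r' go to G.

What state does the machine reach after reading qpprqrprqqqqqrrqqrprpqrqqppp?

D

Trace: A -q-> G -p-> C -p-> E -r-> F -q-> C -r-> G -p-> C -r-> G -q-> H -q-> A -q-> G -q-> H -q-> A -r-> G -r-> F -q-> C -q-> F -r-> G -p-> C -r-> G -p-> C -q-> F -r-> G -q-> H -q-> A -p-> C -p-> E -p-> D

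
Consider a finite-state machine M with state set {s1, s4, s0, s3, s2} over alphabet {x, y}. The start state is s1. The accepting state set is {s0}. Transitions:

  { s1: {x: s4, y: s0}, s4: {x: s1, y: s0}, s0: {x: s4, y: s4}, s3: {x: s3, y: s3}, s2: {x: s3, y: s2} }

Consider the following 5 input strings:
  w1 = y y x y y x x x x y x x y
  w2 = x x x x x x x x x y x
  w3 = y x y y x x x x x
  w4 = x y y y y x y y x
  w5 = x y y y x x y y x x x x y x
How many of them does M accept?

w1: s1 → s0 → s4 → s1 → s0 → s4 → s1 → s4 → s1 → s4 → s0 → s4 → s1 → s0  → end s0, accepted
w2: s1 → s4 → s1 → s4 → s1 → s4 → s1 → s4 → s1 → s4 → s0 → s4  → end s4, rejected
w3: s1 → s0 → s4 → s0 → s4 → s1 → s4 → s1 → s4 → s1  → end s1, rejected
w4: s1 → s4 → s0 → s4 → s0 → s4 → s1 → s0 → s4 → s1  → end s1, rejected
w5: s1 → s4 → s0 → s4 → s0 → s4 → s1 → s0 → s4 → s1 → s4 → s1 → s4 → s0 → s4  → end s4, rejected

1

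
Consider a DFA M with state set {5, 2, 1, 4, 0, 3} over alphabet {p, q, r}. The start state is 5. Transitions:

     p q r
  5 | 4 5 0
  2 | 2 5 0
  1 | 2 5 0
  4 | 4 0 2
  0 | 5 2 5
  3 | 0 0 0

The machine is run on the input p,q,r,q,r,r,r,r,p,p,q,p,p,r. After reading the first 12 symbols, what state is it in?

start at 5
read 'p': 5 → 4
read 'q': 4 → 0
read 'r': 0 → 5
read 'q': 5 → 5
read 'r': 5 → 0
read 'r': 0 → 5
read 'r': 5 → 0
read 'r': 0 → 5
read 'p': 5 → 4
read 'p': 4 → 4
read 'q': 4 → 0
read 'p': 0 → 5
After 12 symbols: 5.

5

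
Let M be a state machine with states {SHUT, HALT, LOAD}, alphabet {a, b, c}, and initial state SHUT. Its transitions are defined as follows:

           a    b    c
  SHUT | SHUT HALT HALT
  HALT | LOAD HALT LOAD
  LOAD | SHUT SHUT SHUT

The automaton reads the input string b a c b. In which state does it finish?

Trace: SHUT -b-> HALT -a-> LOAD -c-> SHUT -b-> HALT

HALT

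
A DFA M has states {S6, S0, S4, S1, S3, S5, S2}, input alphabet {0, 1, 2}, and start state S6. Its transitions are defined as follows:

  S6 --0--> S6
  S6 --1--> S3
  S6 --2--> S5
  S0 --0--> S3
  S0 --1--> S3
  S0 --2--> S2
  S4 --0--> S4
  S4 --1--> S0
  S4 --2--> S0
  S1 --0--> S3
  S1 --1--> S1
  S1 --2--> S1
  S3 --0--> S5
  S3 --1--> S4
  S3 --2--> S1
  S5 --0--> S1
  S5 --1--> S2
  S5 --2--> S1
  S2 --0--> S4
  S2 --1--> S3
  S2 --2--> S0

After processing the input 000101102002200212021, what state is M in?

Trace: S6 -0-> S6 -0-> S6 -0-> S6 -1-> S3 -0-> S5 -1-> S2 -1-> S3 -0-> S5 -2-> S1 -0-> S3 -0-> S5 -2-> S1 -2-> S1 -0-> S3 -0-> S5 -2-> S1 -1-> S1 -2-> S1 -0-> S3 -2-> S1 -1-> S1

S1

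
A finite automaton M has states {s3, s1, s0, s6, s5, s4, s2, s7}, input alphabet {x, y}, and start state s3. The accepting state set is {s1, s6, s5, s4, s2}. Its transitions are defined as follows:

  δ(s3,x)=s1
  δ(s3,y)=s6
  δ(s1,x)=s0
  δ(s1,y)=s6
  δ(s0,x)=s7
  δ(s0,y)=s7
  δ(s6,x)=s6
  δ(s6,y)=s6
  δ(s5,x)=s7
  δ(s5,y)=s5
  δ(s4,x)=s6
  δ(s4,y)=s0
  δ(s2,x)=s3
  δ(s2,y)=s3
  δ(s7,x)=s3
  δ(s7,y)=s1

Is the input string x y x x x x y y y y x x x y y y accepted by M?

Yes

Trace: s3 -x-> s1 -y-> s6 -x-> s6 -x-> s6 -x-> s6 -x-> s6 -y-> s6 -y-> s6 -y-> s6 -y-> s6 -x-> s6 -x-> s6 -x-> s6 -y-> s6 -y-> s6 -y-> s6
End state s6 is accepting.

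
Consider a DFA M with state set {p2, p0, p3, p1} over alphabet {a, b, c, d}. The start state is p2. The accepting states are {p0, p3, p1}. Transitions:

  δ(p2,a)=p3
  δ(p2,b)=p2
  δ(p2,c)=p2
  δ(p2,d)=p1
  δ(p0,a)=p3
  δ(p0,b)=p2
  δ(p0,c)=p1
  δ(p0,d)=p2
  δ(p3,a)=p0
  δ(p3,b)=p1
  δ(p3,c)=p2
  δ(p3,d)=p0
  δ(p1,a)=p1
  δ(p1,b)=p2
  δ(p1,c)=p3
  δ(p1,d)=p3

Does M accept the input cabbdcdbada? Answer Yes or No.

p2 → p2 → p3 → p1 → p2 → p1 → p3 → p0 → p2 → p3 → p0 → p3
End state p3 is accepting.

Yes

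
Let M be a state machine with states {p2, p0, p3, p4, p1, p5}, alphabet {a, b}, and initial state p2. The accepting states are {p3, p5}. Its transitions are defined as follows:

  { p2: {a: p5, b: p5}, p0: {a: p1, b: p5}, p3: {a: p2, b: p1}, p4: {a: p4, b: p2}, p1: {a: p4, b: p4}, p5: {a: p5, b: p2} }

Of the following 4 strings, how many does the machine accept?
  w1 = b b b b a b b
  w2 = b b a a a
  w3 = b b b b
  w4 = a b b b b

w1: p2 → p5 → p2 → p5 → p2 → p5 → p2 → p5  → end p5, accepted
w2: p2 → p5 → p2 → p5 → p5 → p5  → end p5, accepted
w3: p2 → p5 → p2 → p5 → p2  → end p2, rejected
w4: p2 → p5 → p2 → p5 → p2 → p5  → end p5, accepted

3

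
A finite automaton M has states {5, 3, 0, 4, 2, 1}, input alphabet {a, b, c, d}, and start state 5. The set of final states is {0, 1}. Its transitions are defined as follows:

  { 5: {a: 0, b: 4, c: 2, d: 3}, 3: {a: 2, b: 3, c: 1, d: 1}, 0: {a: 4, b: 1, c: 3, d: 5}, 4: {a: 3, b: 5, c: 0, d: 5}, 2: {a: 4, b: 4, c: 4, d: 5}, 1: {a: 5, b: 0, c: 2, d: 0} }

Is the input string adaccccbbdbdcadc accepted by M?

5 → 0 → 5 → 0 → 3 → 1 → 2 → 4 → 5 → 4 → 5 → 4 → 5 → 2 → 4 → 5 → 2
End state 2 is not accepting.

No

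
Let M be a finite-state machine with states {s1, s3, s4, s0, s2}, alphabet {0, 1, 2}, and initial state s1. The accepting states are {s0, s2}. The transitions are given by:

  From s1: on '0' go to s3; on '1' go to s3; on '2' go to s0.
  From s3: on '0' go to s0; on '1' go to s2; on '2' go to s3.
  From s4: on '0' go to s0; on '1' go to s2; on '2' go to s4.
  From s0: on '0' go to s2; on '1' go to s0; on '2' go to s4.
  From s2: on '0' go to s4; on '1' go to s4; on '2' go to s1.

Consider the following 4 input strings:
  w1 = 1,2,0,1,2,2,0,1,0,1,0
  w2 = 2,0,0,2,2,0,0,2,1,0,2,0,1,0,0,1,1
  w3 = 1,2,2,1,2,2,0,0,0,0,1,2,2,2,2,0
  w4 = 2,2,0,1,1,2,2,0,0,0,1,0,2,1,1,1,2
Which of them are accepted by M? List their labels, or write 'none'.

w1: Trace: s1 -1-> s3 -2-> s3 -0-> s0 -1-> s0 -2-> s4 -2-> s4 -0-> s0 -1-> s0 -0-> s2 -1-> s4 -0-> s0  → end s0, accepted
w2: Trace: s1 -2-> s0 -0-> s2 -0-> s4 -2-> s4 -2-> s4 -0-> s0 -0-> s2 -2-> s1 -1-> s3 -0-> s0 -2-> s4 -0-> s0 -1-> s0 -0-> s2 -0-> s4 -1-> s2 -1-> s4  → end s4, rejected
w3: Trace: s1 -1-> s3 -2-> s3 -2-> s3 -1-> s2 -2-> s1 -2-> s0 -0-> s2 -0-> s4 -0-> s0 -0-> s2 -1-> s4 -2-> s4 -2-> s4 -2-> s4 -2-> s4 -0-> s0  → end s0, accepted
w4: Trace: s1 -2-> s0 -2-> s4 -0-> s0 -1-> s0 -1-> s0 -2-> s4 -2-> s4 -0-> s0 -0-> s2 -0-> s4 -1-> s2 -0-> s4 -2-> s4 -1-> s2 -1-> s4 -1-> s2 -2-> s1  → end s1, rejected

w1, w3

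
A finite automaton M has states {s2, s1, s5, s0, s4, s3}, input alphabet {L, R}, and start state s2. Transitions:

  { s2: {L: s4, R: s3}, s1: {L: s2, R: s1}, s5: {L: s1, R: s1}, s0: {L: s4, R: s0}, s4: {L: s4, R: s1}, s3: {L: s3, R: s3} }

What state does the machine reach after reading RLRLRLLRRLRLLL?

s3

Trace: s2 -R-> s3 -L-> s3 -R-> s3 -L-> s3 -R-> s3 -L-> s3 -L-> s3 -R-> s3 -R-> s3 -L-> s3 -R-> s3 -L-> s3 -L-> s3 -L-> s3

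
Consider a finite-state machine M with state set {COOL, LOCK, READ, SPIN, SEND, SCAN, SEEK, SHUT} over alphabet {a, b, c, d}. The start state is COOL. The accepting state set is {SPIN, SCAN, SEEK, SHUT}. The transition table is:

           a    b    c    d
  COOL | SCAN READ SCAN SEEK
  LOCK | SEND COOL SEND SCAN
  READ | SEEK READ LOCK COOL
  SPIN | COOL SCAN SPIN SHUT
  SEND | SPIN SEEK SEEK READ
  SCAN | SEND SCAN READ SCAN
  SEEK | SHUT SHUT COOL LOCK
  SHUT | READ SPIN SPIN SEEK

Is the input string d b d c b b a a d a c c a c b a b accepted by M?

Trace: COOL -d-> SEEK -b-> SHUT -d-> SEEK -c-> COOL -b-> READ -b-> READ -a-> SEEK -a-> SHUT -d-> SEEK -a-> SHUT -c-> SPIN -c-> SPIN -a-> COOL -c-> SCAN -b-> SCAN -a-> SEND -b-> SEEK
End state SEEK is accepting.

Yes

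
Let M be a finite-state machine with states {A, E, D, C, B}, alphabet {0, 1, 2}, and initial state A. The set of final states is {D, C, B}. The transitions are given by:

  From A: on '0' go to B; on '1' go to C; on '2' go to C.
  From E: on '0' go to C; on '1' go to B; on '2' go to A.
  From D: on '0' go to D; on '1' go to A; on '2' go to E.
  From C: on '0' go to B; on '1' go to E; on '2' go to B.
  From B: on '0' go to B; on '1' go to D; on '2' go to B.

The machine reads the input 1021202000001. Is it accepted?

start at A
read '1': A → C
read '0': C → B
read '2': B → B
read '1': B → D
read '2': D → E
read '0': E → C
read '2': C → B
read '0': B → B
read '0': B → B
read '0': B → B
read '0': B → B
read '0': B → B
read '1': B → D
End state D is accepting.

Yes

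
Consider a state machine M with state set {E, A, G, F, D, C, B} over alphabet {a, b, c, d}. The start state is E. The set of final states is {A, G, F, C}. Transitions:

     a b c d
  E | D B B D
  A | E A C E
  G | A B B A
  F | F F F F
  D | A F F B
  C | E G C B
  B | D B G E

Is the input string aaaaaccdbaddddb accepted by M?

E → D → A → E → D → A → C → C → B → B → D → B → E → D → B → B
End state B is not accepting.

No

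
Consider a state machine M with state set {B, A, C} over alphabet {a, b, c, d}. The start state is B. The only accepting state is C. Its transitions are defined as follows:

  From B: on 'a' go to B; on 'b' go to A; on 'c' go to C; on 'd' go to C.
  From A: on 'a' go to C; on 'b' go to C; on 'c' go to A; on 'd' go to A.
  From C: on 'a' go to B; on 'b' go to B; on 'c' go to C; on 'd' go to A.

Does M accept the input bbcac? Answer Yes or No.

Yes

B → A → C → C → B → C
End state C is accepting.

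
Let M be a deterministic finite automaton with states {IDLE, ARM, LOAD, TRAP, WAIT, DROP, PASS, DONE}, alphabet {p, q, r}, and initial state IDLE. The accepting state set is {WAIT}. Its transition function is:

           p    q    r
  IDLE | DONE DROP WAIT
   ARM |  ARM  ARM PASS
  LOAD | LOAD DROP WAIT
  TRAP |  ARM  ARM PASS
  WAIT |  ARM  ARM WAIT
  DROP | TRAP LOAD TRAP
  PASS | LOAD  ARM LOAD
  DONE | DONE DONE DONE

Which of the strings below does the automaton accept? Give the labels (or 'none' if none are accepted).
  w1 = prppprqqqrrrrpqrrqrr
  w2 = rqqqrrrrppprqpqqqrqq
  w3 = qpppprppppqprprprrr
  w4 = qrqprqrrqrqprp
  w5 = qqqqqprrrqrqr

w3

w1: IDLE → DONE → DONE → DONE → DONE → DONE → DONE → DONE → DONE → DONE → DONE → DONE → DONE → DONE → DONE → DONE → DONE → DONE → DONE → DONE → DONE  → end DONE, rejected
w2: IDLE → WAIT → ARM → ARM → ARM → PASS → LOAD → WAIT → WAIT → ARM → ARM → ARM → PASS → ARM → ARM → ARM → ARM → ARM → PASS → ARM → ARM  → end ARM, rejected
w3: IDLE → DROP → TRAP → ARM → ARM → ARM → PASS → LOAD → LOAD → LOAD → LOAD → DROP → TRAP → PASS → LOAD → WAIT → ARM → PASS → LOAD → WAIT  → end WAIT, accepted
w4: IDLE → DROP → TRAP → ARM → ARM → PASS → ARM → PASS → LOAD → DROP → TRAP → ARM → ARM → PASS → LOAD  → end LOAD, rejected
w5: IDLE → DROP → LOAD → DROP → LOAD → DROP → TRAP → PASS → LOAD → WAIT → ARM → PASS → ARM → PASS  → end PASS, rejected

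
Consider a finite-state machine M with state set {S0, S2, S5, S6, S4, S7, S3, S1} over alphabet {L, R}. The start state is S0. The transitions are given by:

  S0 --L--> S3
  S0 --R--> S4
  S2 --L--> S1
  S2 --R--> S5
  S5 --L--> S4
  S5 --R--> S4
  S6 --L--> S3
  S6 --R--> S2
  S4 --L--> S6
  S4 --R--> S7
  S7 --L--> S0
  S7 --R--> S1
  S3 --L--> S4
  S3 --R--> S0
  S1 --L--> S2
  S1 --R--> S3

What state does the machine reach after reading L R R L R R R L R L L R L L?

start at S0
read 'L': S0 → S3
read 'R': S3 → S0
read 'R': S0 → S4
read 'L': S4 → S6
read 'R': S6 → S2
read 'R': S2 → S5
read 'R': S5 → S4
read 'L': S4 → S6
read 'R': S6 → S2
read 'L': S2 → S1
read 'L': S1 → S2
read 'R': S2 → S5
read 'L': S5 → S4
read 'L': S4 → S6

S6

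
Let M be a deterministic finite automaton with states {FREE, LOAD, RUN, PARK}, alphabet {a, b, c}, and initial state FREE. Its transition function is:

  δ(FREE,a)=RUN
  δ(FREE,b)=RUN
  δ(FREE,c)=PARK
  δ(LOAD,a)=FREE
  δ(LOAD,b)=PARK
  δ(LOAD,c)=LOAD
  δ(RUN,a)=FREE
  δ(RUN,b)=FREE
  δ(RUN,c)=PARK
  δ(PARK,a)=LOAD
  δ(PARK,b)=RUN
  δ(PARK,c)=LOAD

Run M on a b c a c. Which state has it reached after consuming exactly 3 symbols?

FREE → RUN → FREE → PARK
After 3 symbols: PARK.

PARK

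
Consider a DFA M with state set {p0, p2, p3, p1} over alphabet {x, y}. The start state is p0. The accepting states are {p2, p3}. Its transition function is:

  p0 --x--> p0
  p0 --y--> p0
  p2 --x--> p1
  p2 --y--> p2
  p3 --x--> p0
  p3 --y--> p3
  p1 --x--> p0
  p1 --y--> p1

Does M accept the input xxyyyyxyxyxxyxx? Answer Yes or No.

start at p0
read 'x': p0 → p0
read 'x': p0 → p0
read 'y': p0 → p0
read 'y': p0 → p0
read 'y': p0 → p0
read 'y': p0 → p0
read 'x': p0 → p0
read 'y': p0 → p0
read 'x': p0 → p0
read 'y': p0 → p0
read 'x': p0 → p0
read 'x': p0 → p0
read 'y': p0 → p0
read 'x': p0 → p0
read 'x': p0 → p0
End state p0 is not accepting.

No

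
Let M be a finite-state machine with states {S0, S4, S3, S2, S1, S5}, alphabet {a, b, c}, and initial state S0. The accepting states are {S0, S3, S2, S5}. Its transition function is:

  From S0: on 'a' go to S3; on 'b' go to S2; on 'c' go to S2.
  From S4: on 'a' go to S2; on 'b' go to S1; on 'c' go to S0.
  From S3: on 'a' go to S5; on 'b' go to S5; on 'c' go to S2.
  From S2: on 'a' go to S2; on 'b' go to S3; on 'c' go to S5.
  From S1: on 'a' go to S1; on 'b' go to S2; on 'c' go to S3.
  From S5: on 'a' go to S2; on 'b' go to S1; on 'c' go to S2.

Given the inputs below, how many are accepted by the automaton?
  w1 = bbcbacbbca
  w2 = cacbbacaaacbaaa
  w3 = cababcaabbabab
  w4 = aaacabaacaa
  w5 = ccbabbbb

2

w1:
  start at S0
  read 'b': S0 → S2
  read 'b': S2 → S3
  read 'c': S3 → S2
  read 'b': S2 → S3
  read 'a': S3 → S5
  read 'c': S5 → S2
  read 'b': S2 → S3
  read 'b': S3 → S5
  read 'c': S5 → S2
  read 'a': S2 → S2
  end S2, accepted
w2:
  start at S0
  read 'c': S0 → S2
  read 'a': S2 → S2
  read 'c': S2 → S5
  read 'b': S5 → S1
  read 'b': S1 → S2
  read 'a': S2 → S2
  read 'c': S2 → S5
  read 'a': S5 → S2
  read 'a': S2 → S2
  read 'a': S2 → S2
  read 'c': S2 → S5
  read 'b': S5 → S1
  read 'a': S1 → S1
  read 'a': S1 → S1
  read 'a': S1 → S1
  end S1, rejected
w3:
  start at S0
  read 'c': S0 → S2
  read 'a': S2 → S2
  read 'b': S2 → S3
  read 'a': S3 → S5
  read 'b': S5 → S1
  read 'c': S1 → S3
  read 'a': S3 → S5
  read 'a': S5 → S2
  read 'b': S2 → S3
  read 'b': S3 → S5
  read 'a': S5 → S2
  read 'b': S2 → S3
  read 'a': S3 → S5
  read 'b': S5 → S1
  end S1, rejected
w4:
  start at S0
  read 'a': S0 → S3
  read 'a': S3 → S5
  read 'a': S5 → S2
  read 'c': S2 → S5
  read 'a': S5 → S2
  read 'b': S2 → S3
  read 'a': S3 → S5
  read 'a': S5 → S2
  read 'c': S2 → S5
  read 'a': S5 → S2
  read 'a': S2 → S2
  end S2, accepted
w5:
  start at S0
  read 'c': S0 → S2
  read 'c': S2 → S5
  read 'b': S5 → S1
  read 'a': S1 → S1
  read 'b': S1 → S2
  read 'b': S2 → S3
  read 'b': S3 → S5
  read 'b': S5 → S1
  end S1, rejected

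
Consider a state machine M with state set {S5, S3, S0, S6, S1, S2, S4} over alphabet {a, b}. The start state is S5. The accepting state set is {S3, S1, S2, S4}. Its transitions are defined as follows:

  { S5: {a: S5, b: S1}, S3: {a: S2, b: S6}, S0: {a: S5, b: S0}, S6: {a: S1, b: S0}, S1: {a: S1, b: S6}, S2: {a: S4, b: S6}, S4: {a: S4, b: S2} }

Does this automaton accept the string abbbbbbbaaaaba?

S5 → S5 → S1 → S6 → S0 → S0 → S0 → S0 → S0 → S5 → S5 → S5 → S5 → S1 → S1
End state S1 is accepting.

Yes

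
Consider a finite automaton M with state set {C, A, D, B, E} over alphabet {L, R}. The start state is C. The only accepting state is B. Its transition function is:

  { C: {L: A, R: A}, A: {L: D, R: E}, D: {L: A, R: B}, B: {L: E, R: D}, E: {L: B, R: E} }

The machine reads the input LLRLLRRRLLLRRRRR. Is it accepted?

No

Trace: C -L-> A -L-> D -R-> B -L-> E -L-> B -R-> D -R-> B -R-> D -L-> A -L-> D -L-> A -R-> E -R-> E -R-> E -R-> E -R-> E
End state E is not accepting.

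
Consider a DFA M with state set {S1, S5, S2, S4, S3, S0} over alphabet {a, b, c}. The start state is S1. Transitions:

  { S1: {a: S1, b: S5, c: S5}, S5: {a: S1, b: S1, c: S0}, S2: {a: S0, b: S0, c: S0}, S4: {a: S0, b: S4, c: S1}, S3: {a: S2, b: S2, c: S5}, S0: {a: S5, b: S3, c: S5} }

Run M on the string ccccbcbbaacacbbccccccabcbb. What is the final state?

S2

S1 → S5 → S0 → S5 → S0 → S3 → S5 → S1 → S5 → S1 → S1 → S5 → S1 → S5 → S1 → S5 → S0 → S5 → S0 → S5 → S0 → S5 → S1 → S5 → S0 → S3 → S2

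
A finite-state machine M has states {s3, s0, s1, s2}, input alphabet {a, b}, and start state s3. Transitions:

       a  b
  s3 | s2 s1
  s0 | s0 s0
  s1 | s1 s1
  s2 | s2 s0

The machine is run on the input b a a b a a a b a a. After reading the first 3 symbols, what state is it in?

start at s3
read 'b': s3 → s1
read 'a': s1 → s1
read 'a': s1 → s1
After 3 symbols: s1.

s1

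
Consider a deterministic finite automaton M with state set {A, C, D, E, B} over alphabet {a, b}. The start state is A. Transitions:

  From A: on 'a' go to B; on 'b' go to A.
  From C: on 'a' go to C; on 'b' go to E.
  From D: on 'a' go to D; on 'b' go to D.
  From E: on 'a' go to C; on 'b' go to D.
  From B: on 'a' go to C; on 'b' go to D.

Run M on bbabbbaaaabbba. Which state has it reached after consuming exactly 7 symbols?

A → A → A → B → D → D → D → D
After 7 symbols: D.

D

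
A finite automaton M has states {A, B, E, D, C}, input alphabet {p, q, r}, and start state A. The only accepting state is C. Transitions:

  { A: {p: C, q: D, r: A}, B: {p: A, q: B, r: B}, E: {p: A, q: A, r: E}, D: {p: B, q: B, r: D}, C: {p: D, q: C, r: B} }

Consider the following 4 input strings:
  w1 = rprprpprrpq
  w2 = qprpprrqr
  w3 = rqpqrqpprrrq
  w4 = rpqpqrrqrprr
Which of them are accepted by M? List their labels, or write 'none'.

none

w1: Trace: A -r-> A -p-> C -r-> B -p-> A -r-> A -p-> C -p-> D -r-> D -r-> D -p-> B -q-> B  → end B, rejected
w2: Trace: A -q-> D -p-> B -r-> B -p-> A -p-> C -r-> B -r-> B -q-> B -r-> B  → end B, rejected
w3: Trace: A -r-> A -q-> D -p-> B -q-> B -r-> B -q-> B -p-> A -p-> C -r-> B -r-> B -r-> B -q-> B  → end B, rejected
w4: Trace: A -r-> A -p-> C -q-> C -p-> D -q-> B -r-> B -r-> B -q-> B -r-> B -p-> A -r-> A -r-> A  → end A, rejected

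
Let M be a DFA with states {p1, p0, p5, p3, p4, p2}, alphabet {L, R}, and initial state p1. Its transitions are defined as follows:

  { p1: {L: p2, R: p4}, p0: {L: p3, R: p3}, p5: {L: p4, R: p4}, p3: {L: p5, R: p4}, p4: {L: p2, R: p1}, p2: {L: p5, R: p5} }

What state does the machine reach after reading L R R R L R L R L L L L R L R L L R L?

Trace: p1 -L-> p2 -R-> p5 -R-> p4 -R-> p1 -L-> p2 -R-> p5 -L-> p4 -R-> p1 -L-> p2 -L-> p5 -L-> p4 -L-> p2 -R-> p5 -L-> p4 -R-> p1 -L-> p2 -L-> p5 -R-> p4 -L-> p2

p2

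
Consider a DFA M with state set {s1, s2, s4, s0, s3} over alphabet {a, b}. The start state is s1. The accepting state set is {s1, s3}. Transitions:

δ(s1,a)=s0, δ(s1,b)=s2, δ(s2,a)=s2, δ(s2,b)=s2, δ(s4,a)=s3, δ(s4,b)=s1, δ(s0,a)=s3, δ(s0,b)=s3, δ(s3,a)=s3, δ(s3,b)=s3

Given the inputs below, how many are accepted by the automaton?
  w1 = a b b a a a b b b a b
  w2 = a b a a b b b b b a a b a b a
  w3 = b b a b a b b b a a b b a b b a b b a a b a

w1: Trace: s1 -a-> s0 -b-> s3 -b-> s3 -a-> s3 -a-> s3 -a-> s3 -b-> s3 -b-> s3 -b-> s3 -a-> s3 -b-> s3  → end s3, accepted
w2: Trace: s1 -a-> s0 -b-> s3 -a-> s3 -a-> s3 -b-> s3 -b-> s3 -b-> s3 -b-> s3 -b-> s3 -a-> s3 -a-> s3 -b-> s3 -a-> s3 -b-> s3 -a-> s3  → end s3, accepted
w3: Trace: s1 -b-> s2 -b-> s2 -a-> s2 -b-> s2 -a-> s2 -b-> s2 -b-> s2 -b-> s2 -a-> s2 -a-> s2 -b-> s2 -b-> s2 -a-> s2 -b-> s2 -b-> s2 -a-> s2 -b-> s2 -b-> s2 -a-> s2 -a-> s2 -b-> s2 -a-> s2  → end s2, rejected

2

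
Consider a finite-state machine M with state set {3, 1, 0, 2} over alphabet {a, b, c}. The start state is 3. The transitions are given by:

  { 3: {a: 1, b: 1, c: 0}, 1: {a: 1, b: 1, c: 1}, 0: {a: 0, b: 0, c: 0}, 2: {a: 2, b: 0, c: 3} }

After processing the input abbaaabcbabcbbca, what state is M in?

Trace: 3 -a-> 1 -b-> 1 -b-> 1 -a-> 1 -a-> 1 -a-> 1 -b-> 1 -c-> 1 -b-> 1 -a-> 1 -b-> 1 -c-> 1 -b-> 1 -b-> 1 -c-> 1 -a-> 1

1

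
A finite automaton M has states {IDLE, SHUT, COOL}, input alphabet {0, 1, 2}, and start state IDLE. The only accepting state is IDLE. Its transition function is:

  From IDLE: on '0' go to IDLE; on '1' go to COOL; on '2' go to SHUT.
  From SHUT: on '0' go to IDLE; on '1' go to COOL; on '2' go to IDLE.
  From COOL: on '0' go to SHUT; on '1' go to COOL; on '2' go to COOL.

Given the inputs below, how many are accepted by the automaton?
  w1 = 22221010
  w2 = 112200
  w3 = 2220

w1:
  start at IDLE
  read '2': IDLE → SHUT
  read '2': SHUT → IDLE
  read '2': IDLE → SHUT
  read '2': SHUT → IDLE
  read '1': IDLE → COOL
  read '0': COOL → SHUT
  read '1': SHUT → COOL
  read '0': COOL → SHUT
  end SHUT, rejected
w2:
  start at IDLE
  read '1': IDLE → COOL
  read '1': COOL → COOL
  read '2': COOL → COOL
  read '2': COOL → COOL
  read '0': COOL → SHUT
  read '0': SHUT → IDLE
  end IDLE, accepted
w3:
  start at IDLE
  read '2': IDLE → SHUT
  read '2': SHUT → IDLE
  read '2': IDLE → SHUT
  read '0': SHUT → IDLE
  end IDLE, accepted

2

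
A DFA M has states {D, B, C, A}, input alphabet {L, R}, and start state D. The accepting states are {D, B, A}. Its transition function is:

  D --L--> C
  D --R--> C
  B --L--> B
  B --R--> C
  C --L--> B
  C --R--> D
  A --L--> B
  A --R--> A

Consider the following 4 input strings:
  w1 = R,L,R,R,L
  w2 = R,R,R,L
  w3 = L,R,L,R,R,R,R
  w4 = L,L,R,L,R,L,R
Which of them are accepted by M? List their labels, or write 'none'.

w1: Trace: D -R-> C -L-> B -R-> C -R-> D -L-> C  → end C, rejected
w2: Trace: D -R-> C -R-> D -R-> C -L-> B  → end B, accepted
w3: Trace: D -L-> C -R-> D -L-> C -R-> D -R-> C -R-> D -R-> C  → end C, rejected
w4: Trace: D -L-> C -L-> B -R-> C -L-> B -R-> C -L-> B -R-> C  → end C, rejected

w2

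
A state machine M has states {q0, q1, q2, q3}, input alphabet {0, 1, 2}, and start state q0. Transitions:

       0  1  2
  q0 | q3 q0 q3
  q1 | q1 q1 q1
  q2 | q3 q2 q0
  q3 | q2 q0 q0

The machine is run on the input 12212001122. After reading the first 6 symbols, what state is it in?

q2

start at q0
read '1': q0 → q0
read '2': q0 → q3
read '2': q3 → q0
read '1': q0 → q0
read '2': q0 → q3
read '0': q3 → q2
After 6 symbols: q2.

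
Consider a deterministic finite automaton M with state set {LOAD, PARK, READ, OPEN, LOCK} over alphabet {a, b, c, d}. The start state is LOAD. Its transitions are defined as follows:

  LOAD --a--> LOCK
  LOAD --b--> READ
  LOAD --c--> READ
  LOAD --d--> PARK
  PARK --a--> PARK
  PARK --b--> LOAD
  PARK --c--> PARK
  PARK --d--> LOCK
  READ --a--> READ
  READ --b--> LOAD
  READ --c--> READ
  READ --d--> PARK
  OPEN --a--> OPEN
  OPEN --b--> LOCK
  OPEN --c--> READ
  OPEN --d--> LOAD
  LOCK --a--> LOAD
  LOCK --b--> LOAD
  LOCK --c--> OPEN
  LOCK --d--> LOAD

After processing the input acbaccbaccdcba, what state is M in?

Trace: LOAD -a-> LOCK -c-> OPEN -b-> LOCK -a-> LOAD -c-> READ -c-> READ -b-> LOAD -a-> LOCK -c-> OPEN -c-> READ -d-> PARK -c-> PARK -b-> LOAD -a-> LOCK

LOCK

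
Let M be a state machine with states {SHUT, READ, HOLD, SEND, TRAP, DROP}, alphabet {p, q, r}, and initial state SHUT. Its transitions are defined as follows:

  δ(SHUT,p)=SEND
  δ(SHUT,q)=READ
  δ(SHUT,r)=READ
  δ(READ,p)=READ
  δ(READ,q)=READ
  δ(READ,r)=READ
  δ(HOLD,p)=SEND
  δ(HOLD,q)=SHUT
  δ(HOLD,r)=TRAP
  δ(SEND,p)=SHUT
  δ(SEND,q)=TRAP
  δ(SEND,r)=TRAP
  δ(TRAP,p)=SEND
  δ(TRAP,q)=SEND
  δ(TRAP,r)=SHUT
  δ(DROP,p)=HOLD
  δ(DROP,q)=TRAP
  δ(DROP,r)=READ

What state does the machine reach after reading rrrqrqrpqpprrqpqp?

start at SHUT
read 'r': SHUT → READ
read 'r': READ → READ
read 'r': READ → READ
read 'q': READ → READ
read 'r': READ → READ
read 'q': READ → READ
read 'r': READ → READ
read 'p': READ → READ
read 'q': READ → READ
read 'p': READ → READ
read 'p': READ → READ
read 'r': READ → READ
read 'r': READ → READ
read 'q': READ → READ
read 'p': READ → READ
read 'q': READ → READ
read 'p': READ → READ

READ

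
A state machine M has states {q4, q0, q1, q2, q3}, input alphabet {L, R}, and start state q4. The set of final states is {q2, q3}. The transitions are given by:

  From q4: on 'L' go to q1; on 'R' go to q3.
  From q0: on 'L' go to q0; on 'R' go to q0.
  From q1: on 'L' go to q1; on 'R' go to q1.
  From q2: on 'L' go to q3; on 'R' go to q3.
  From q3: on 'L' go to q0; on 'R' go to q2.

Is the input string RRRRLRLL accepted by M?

start at q4
read 'R': q4 → q3
read 'R': q3 → q2
read 'R': q2 → q3
read 'R': q3 → q2
read 'L': q2 → q3
read 'R': q3 → q2
read 'L': q2 → q3
read 'L': q3 → q0
End state q0 is not accepting.

No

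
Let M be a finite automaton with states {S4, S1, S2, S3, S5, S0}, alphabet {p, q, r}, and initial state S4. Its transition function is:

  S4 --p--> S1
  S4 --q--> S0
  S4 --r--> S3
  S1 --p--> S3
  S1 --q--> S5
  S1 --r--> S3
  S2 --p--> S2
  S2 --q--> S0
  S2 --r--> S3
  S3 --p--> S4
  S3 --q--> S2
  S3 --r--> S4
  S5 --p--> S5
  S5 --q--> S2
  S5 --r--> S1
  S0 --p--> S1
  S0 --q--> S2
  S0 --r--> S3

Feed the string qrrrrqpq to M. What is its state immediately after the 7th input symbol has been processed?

Trace: S4 -q-> S0 -r-> S3 -r-> S4 -r-> S3 -r-> S4 -q-> S0 -p-> S1
After 7 symbols: S1.

S1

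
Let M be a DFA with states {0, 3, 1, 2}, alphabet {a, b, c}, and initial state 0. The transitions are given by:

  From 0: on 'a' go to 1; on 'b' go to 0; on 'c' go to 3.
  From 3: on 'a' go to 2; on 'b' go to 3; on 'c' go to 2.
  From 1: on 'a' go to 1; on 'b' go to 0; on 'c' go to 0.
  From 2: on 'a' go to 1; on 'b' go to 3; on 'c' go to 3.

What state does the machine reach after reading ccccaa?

1

start at 0
read 'c': 0 → 3
read 'c': 3 → 2
read 'c': 2 → 3
read 'c': 3 → 2
read 'a': 2 → 1
read 'a': 1 → 1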